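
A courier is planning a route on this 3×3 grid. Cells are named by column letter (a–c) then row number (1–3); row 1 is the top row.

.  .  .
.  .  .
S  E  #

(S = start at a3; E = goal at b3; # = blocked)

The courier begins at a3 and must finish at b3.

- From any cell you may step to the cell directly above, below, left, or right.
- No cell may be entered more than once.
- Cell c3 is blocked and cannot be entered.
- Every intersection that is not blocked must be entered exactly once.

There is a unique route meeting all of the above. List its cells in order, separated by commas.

Need to visit all 8 open cells exactly once, starting at a3 and ending at b3.
Cell c2 has only two open neighbours (c1 and b2), so the path must pass straight through it: one of those is the cell it's entered from and the other is where it exits.
Route from a3: 2× up (reaching a1), 2× right (reaching c1), down to c2, left to b2, down to b3 — 7 moves in all.
Check: all 8 open cells covered.

a3, a2, a1, b1, c1, c2, b2, b3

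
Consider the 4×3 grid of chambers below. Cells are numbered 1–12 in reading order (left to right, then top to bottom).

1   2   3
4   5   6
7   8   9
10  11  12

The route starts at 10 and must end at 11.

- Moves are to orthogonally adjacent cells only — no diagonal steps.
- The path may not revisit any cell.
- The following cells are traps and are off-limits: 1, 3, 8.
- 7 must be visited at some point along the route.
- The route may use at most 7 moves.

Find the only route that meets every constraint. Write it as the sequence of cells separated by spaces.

10 7 4 5 6 9 12 11

The budget equals the shortest possible length, so every move has to be on a shortest route through the required cells.
Route from 10: up 2 to 4, right 2 to 6, down 2 to 12, left 1 to 11 — 7 moves in all.
Check: all required cells visited; 7 ≤ 7 moves.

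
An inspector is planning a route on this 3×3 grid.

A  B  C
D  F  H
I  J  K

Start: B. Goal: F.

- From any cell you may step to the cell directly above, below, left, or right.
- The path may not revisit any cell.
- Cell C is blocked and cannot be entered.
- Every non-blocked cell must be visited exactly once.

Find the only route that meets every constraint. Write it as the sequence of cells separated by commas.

B, A, D, I, J, K, H, F

Need to visit all 8 open cells exactly once, starting at B and ending at F.
Route from B: left to A, 2× down (reaching I), 2× right (reaching K), up to H, left to F — 7 moves in all.
Check: all 8 open cells covered.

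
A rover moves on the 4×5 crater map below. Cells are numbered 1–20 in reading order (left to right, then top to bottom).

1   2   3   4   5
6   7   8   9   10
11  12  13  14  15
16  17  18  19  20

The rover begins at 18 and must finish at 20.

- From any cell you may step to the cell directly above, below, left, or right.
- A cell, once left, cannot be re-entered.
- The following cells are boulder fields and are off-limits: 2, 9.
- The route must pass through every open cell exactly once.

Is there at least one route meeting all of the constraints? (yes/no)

no

Cell 1 has only one open neighbour but is neither the start nor the goal, so a Hamiltonian route would have to both enter and leave it through the same neighbour — impossible without revisiting.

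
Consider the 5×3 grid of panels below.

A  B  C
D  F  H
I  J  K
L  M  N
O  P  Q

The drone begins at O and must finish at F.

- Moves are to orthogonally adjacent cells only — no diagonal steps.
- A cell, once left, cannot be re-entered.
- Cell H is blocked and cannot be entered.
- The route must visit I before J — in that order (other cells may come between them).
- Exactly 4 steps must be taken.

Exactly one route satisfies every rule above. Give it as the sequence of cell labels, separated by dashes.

O - L - I - J - F

The waypoints must appear in the order I, J, with no cell reused.
Route from O: 2× up (reaching I), right to J, up to F — 4 moves in all.
Check: order respected (I at step 2, J at step 3); 4 moves as required.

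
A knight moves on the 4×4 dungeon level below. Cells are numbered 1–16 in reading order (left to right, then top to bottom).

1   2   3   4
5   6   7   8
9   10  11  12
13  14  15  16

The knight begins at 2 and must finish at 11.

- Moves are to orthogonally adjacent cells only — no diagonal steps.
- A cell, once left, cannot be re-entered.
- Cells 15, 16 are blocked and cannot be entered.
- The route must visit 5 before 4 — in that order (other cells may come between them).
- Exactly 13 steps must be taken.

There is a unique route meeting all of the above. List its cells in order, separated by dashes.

The waypoints must appear in the order 5, 4, with no cell reused.
Route from 2: left 1 to 1, down 3 to 13, right 1 to 14, up 2 to 6, right 1 to 7, up 1 to 3, right 1 to 4, down 2 to 12, left 1 to 11 — 13 moves in all.
Check: order respected (5 at step 2, 4 at step 10); 13 moves as required.

2 - 1 - 5 - 9 - 13 - 14 - 10 - 6 - 7 - 3 - 4 - 8 - 12 - 11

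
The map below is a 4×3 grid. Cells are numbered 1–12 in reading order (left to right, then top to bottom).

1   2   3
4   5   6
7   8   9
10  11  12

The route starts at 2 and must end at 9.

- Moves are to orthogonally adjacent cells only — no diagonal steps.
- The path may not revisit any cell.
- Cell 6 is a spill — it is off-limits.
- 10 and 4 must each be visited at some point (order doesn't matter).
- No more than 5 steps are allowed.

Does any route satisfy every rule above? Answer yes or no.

no

Even ignoring the no-revisit rule, getting from 2 to 9, taking the cheapest ordering 2 → 4 → 10 → 9 needs at least 2 + 2 + 3 = 7 moves (Manhattan distance per leg), which exceeds the 5-move limit.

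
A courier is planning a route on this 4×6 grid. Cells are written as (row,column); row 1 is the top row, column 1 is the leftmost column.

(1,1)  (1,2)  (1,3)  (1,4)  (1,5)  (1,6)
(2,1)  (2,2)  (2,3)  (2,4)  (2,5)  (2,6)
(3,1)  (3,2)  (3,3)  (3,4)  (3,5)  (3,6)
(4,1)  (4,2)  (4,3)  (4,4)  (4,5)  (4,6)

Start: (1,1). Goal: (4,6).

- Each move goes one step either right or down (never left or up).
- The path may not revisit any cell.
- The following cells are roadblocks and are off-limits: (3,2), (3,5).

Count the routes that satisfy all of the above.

17

A right/down-only route from (1,1) to (4,6) makes exactly 3 down-moves and 5 right-moves in some order.
With no other constraints that would be C(8,3) = 56 routes.
Subtract routes through each blocked cell (inclusion–exclusion for overlaps): − through (3,2): 15 − through (3,5): 30 + through (3,2)&(3,5): 6 → 17.
That gives 17 routes.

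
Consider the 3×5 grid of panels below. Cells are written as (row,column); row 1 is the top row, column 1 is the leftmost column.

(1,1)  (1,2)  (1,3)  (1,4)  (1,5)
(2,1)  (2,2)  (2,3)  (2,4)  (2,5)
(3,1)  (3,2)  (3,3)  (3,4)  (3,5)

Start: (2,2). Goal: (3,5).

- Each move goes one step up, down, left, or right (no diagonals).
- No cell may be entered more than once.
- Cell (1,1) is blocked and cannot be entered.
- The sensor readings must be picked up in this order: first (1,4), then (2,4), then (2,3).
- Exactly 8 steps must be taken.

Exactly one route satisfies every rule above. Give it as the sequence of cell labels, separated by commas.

The waypoints must appear in the order (1,4), (2,4), (2,3), with no cell reused.
Route from (2,2): up to (1,2), 2× right (reaching (1,4)), down to (2,4), left to (2,3), down to (3,3), 2× right (reaching (3,5)) — 8 moves in all.
Check: order respected ((1,4) at step 3, (2,4) at step 4, (2,3) at step 5); 8 moves as required.

(2,2), (1,2), (1,3), (1,4), (2,4), (2,3), (3,3), (3,4), (3,5)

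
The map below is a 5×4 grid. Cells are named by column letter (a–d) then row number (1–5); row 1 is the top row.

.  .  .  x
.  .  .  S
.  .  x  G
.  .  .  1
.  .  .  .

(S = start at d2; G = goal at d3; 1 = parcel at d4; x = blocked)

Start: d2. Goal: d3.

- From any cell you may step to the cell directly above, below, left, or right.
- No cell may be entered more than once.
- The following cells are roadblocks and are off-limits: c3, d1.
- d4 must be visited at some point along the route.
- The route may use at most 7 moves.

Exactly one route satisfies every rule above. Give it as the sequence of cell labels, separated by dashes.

The budget equals the shortest possible length, so every move has to be on a shortest route through the required cells.
Route from d2: left 2 to b2, down 2 to b4, right 2 to d4, up 1 to d3 — 7 moves in all.
Check: all required cells visited; 7 ≤ 7 moves.

d2 - c2 - b2 - b3 - b4 - c4 - d4 - d3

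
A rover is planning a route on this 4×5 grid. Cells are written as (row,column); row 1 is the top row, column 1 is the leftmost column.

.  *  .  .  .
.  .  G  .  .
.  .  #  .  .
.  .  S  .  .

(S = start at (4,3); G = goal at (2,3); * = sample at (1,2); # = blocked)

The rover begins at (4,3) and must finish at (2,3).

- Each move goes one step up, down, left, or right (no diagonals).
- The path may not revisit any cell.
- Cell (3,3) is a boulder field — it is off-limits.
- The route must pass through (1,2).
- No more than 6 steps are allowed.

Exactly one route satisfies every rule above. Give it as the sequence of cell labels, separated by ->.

(4,3) -> (4,2) -> (3,2) -> (2,2) -> (1,2) -> (1,3) -> (2,3)

Any route must reach (1,2) and still end at (2,3) within 6 moves, so the order of the required stops is forced.
Route from (4,3): left to (4,2), 3× up (reaching (1,2)), right to (1,3), down to (2,3) — 6 moves in all.
Check: all required cells visited; 6 ≤ 6 moves.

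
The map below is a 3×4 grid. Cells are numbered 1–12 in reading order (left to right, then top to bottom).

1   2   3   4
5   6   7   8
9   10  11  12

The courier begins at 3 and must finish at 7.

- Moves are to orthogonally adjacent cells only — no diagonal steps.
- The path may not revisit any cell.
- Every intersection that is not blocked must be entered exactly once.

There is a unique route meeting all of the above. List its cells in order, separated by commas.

Need to visit all 12 open cells exactly once, starting at 3 and ending at 7.
Cell 9 has only two open neighbours (5 and 10), so the path must pass straight through it: one of those is the cell it's entered from and the other is where it exits.
Route from 3: right to 4, 2× down (reaching 12), 3× left (reaching 9), 2× up (reaching 1), right to 2, down to 6, right to 7 — 11 moves in all.
Check: all 12 open cells covered.

3, 4, 8, 12, 11, 10, 9, 5, 1, 2, 6, 7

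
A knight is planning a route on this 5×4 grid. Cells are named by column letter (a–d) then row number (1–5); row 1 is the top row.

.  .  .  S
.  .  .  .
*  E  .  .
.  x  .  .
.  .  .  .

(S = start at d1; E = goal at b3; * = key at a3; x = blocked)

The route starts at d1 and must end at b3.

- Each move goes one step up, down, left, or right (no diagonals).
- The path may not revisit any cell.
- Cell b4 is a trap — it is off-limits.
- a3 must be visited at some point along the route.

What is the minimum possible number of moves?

6

Any route passes through a3 somewhere between d1 and b3. Summing Manhattan distances along the two legs (d1 → a3 → b3) gives a lower bound of 5 + 1 = 6 moves.
A route of 6 moves achieves this: d1 → d2 → c2 → b2 → a2 → a3 → b3.
Since 6 matches the lower bound, it is optimal.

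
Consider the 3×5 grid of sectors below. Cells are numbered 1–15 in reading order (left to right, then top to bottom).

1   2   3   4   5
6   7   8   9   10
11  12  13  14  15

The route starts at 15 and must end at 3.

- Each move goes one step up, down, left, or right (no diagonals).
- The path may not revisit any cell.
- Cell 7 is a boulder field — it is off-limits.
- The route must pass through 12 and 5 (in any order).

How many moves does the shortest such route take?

Any route passes through 12 and 5 in some order between 15 and 3. Summing Manhattan distances along each leg and taking the cheapest ordering (15 → 12 → 5 → 3) gives a lower bound of 3 + 5 + 2 = 10 moves.
The shortest route satisfying every rule uses 12 moves: 15 → 10 → 5 → 4 → 9 → 14 → 13 → 12 → 11 → 6 → 1 → 2 → 3.
The no-revisit rule (legs can't share cells) pushes the minimum above the 10-move bound; an exhaustive check rules out every length from 10 to 11, leaving 12 as the minimum.

12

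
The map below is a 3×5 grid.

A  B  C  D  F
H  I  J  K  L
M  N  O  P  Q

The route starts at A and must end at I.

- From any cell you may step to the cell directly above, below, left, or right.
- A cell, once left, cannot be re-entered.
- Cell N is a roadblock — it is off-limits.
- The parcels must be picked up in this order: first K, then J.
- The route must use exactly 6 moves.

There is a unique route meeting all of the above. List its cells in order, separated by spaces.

The waypoints must appear in the order K, J, with no cell reused.
Route from A: 3× right (reaching D), down to K, 2× left (reaching I) — 6 moves in all.
Check: order respected (K at step 4, J at step 5); 6 moves as required.

A B C D K J I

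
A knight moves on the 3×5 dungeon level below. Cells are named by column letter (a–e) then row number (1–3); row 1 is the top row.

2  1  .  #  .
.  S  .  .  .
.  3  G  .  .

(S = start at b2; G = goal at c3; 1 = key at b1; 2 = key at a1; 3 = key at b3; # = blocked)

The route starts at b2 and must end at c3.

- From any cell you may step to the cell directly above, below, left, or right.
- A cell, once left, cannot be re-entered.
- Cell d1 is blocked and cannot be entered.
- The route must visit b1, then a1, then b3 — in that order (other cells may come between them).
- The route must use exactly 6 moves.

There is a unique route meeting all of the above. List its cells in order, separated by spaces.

The waypoints must appear in the order b1, a1, b3, with no cell reused.
Route from b2: up 1 to b1, left 1 to a1, down 2 to a3, right 2 to c3 — 6 moves in all.
Check: order respected (1 at step 1, 2 at step 2, 3 at step 5); 6 moves as required.

b2 b1 a1 a2 a3 b3 c3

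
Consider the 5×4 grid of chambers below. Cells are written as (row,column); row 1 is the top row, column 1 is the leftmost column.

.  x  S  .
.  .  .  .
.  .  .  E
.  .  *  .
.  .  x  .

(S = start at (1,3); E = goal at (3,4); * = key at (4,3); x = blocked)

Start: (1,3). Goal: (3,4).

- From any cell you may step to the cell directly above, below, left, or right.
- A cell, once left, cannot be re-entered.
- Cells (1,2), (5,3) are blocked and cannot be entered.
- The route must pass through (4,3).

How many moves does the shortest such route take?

5

Any route passes through (4,3) somewhere between (1,3) and (3,4). Summing Manhattan distances along the two legs ((1,3) → (4,3) → (3,4)) gives a lower bound of 3 + 2 = 5 moves.
A route of 5 moves achieves this: (1,3) → (2,3) → (3,3) → (4,3) → (4,4) → (3,4).
Since 5 matches the lower bound, it is optimal.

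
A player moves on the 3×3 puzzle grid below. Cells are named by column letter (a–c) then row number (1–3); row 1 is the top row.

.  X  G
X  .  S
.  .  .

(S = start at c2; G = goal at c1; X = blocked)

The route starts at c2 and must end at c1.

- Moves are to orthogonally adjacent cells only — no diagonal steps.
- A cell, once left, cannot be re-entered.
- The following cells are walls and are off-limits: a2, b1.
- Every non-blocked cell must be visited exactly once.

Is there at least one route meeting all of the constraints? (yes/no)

Cell a3 has only one open neighbour but is neither the start nor the goal, so a Hamiltonian route would have to both enter and leave it through the same neighbour — impossible without revisiting.

no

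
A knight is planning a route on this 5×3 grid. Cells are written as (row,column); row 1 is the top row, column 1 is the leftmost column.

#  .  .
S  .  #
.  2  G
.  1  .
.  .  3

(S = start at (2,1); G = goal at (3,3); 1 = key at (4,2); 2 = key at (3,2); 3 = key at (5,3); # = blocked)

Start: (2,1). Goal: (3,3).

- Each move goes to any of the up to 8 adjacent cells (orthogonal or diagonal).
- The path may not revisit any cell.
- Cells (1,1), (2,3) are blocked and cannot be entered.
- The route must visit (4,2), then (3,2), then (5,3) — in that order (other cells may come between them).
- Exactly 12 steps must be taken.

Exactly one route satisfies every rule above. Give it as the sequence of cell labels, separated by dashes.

The waypoints must appear in the order (4,2), (3,2), (5,3), with no cell reused.
Route from (2,1): up-right 1 to (1,2), right 1 to (1,3), down-left 2 to (3,1), down-right 1 to (4,2), up 1 to (3,2), down-left 1 to (4,1), down 1 to (5,1), right 2 to (5,3), up 2 to (3,3) — 12 moves in all.
Check: order respected (1 at step 5, 2 at step 6, 3 at step 10); 12 moves as required.

(2,1) - (1,2) - (1,3) - (2,2) - (3,1) - (4,2) - (3,2) - (4,1) - (5,1) - (5,2) - (5,3) - (4,3) - (3,3)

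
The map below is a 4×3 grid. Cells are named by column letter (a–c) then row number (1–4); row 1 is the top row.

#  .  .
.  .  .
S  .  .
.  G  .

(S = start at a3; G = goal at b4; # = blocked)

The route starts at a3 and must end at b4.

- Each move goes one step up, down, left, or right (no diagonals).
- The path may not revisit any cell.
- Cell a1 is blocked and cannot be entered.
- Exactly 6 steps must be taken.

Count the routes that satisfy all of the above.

Need simple routes of exactly 6 moves from a3 to b4 (Manhattan distance 2, so 2 moves are spent on a detour and 2 undoing it).
Enumerating: a3 a2 b2 b3 c3 c4 b4 | a3 a2 b2 c2 c3 c4 b4 | a3 a2 b2 c2 c3 b3 b4 | a3 b3 b2 c2 c3 c4 b4.
That gives 4 routes.

4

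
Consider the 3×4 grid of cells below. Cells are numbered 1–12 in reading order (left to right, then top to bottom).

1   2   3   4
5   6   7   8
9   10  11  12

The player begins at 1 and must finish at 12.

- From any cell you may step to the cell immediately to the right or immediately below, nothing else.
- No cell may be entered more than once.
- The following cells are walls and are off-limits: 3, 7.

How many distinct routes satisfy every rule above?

3

A right/down-only route from 1 to 12 makes exactly 2 down-moves and 3 right-moves in some order.
With no other constraints that would be C(5,2) = 10 routes.
Subtract routes through each blocked cell (inclusion–exclusion for overlaps): − through 3: 3 − through 7: 6 + through 3&7: 2 → 3.
That gives 3 routes.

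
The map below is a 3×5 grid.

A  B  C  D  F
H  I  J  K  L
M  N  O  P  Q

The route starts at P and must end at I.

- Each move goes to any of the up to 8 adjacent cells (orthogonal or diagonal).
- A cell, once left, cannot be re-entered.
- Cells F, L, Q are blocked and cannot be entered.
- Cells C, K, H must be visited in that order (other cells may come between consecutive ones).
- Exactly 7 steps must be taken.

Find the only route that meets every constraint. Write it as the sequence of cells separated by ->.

P -> J -> C -> K -> O -> N -> H -> I

The waypoints must appear in the order C, K, H, with no cell reused.
Route from P: up-left to J, up to C, down-right to K, down-left to O, left to N, up-left to H, right to I — 7 moves in all.
Check: order respected (C at step 2, K at step 3, H at step 6); 7 moves as required.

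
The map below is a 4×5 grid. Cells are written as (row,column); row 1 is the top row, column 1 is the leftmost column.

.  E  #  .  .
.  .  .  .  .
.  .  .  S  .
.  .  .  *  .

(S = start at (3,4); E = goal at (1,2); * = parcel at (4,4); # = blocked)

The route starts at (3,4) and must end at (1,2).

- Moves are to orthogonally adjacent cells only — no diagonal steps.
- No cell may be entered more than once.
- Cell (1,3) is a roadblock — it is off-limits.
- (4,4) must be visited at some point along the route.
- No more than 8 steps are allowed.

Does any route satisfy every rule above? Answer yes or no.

One route that works: (3,4) → (4,4) → (4,3) → (3,3) → (2,3) → (2,2) → (1,2).

yes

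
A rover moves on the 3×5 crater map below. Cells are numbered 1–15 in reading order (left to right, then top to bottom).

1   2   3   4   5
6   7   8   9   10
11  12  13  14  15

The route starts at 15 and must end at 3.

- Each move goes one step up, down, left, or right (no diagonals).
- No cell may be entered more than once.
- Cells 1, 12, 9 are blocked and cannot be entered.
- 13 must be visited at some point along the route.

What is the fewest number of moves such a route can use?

4

Any route passes through 13 somewhere between 15 and 3. Summing Manhattan distances along the two legs (15 → 13 → 3) gives a lower bound of 2 + 2 = 4 moves.
A route of 4 moves achieves this: 15 → 14 → 13 → 8 → 3.
Since 4 matches the lower bound, it is optimal.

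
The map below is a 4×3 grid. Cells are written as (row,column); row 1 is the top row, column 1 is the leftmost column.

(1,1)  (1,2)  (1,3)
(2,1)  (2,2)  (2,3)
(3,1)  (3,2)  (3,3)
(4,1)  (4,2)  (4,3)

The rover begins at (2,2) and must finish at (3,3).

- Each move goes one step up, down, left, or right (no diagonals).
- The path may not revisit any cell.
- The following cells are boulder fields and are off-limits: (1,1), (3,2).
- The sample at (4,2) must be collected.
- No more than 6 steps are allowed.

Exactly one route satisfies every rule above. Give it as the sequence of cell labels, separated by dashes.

The budget equals the shortest possible length, so every move has to be on a shortest route through the required cells.
Route from (2,2): left to (2,1), 2× down (reaching (4,1)), 2× right (reaching (4,3)), up to (3,3) — 6 moves in all.
Check: all required cells visited; 6 ≤ 6 moves.

(2,2) - (2,1) - (3,1) - (4,1) - (4,2) - (4,3) - (3,3)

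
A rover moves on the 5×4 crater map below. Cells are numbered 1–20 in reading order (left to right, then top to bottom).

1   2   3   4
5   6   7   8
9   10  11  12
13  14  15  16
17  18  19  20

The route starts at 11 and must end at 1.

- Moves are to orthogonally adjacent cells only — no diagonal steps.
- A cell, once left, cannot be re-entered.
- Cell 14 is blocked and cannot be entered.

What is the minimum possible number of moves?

4

The Manhattan distance from 11 to 1 is |3−1| + |3−1| = 4, so at least 4 moves are needed.
A route of 4 moves achieves this: 11 → 7 → 3 → 2 → 1.
Since 4 matches the lower bound, it is optimal.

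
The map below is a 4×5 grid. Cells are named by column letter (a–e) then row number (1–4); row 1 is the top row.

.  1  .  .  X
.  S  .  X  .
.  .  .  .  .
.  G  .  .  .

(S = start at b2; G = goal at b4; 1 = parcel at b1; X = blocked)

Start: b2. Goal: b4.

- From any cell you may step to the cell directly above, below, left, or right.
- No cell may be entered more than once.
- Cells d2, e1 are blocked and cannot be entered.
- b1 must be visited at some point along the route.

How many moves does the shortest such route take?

6

Any route passes through b1 somewhere between b2 and b4. Summing Manhattan distances along the two legs (b2 → b1 → b4) gives a lower bound of 1 + 3 = 4 moves.
The shortest route satisfying every rule uses 6 moves: b2 → b1 → a1 → a2 → a3 → a4 → b4.
The no-revisit rule (legs can't share cells) pushes the minimum above the 4-move bound; an exhaustive check rules out every length from 4 to 5, leaving 6 as the minimum.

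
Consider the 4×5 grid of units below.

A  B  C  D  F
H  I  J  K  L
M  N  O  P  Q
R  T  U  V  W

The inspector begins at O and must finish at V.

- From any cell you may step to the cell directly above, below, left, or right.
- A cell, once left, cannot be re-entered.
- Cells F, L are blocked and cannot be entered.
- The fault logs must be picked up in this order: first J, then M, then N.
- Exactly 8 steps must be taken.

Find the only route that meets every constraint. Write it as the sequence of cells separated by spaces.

The waypoints must appear in the order J, M, N, with no cell reused.
Route from O: up to J, 2× left (reaching H), down to M, right to N, down to T, 2× right (reaching V) — 8 moves in all.
Check: order respected (J at step 1, M at step 4, N at step 5); 8 moves as required.

O J I H M N T U V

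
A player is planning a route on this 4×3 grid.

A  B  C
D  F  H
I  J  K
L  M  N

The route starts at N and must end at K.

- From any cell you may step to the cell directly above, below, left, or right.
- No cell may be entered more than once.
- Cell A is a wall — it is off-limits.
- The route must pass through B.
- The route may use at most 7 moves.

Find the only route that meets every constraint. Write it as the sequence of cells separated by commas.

N, M, J, F, B, C, H, K

The 7-move cap with required stops at B leaves no slack for detours.
Route from N: left to M, 3× up (reaching B), right to C, 2× down (reaching K) — 7 moves in all.
Check: all required cells visited; 7 ≤ 7 moves.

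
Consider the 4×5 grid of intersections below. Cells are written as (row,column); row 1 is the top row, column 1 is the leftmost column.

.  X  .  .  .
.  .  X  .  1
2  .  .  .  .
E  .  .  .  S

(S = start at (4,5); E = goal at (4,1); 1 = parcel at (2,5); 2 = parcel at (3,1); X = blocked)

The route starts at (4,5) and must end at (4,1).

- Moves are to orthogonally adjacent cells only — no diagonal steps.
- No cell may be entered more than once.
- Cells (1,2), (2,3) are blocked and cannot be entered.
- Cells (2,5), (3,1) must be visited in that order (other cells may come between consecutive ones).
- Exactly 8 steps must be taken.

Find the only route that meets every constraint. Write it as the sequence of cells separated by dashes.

(4,5) - (3,5) - (2,5) - (2,4) - (3,4) - (3,3) - (3,2) - (3,1) - (4,1)

The waypoints must appear in the order (2,5), (3,1), with no cell reused.
Route from (4,5): up 2 to (2,5), left 1 to (2,4), down 1 to (3,4), left 3 to (3,1), down 1 to (4,1) — 8 moves in all.
Check: order respected (1 at step 2, 2 at step 7); 8 moves as required.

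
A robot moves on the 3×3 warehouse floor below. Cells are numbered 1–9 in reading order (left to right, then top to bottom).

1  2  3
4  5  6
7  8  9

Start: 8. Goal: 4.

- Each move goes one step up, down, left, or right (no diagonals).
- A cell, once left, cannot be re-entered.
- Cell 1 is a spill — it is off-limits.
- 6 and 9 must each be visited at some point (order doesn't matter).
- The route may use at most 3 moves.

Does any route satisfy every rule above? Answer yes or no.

Even ignoring the no-revisit rule, getting from 8 to 4, taking the cheapest ordering 8 → 9 → 6 → 4 needs at least 1 + 1 + 2 = 4 moves (Manhattan distance per leg), which exceeds the 3-move limit.

no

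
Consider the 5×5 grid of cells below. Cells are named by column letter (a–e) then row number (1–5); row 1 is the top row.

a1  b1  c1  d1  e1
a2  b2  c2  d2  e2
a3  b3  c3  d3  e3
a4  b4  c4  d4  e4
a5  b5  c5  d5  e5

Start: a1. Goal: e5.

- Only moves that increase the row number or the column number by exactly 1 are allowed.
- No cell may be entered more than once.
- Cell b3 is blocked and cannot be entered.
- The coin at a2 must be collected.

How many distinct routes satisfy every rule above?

15

A right/down-only route from a1 to e5 makes exactly 4 down-moves and 4 right-moves in some order.
With no other constraints that would be C(8,4) = 70 routes.
Split at a2 and multiply the segment counts (each segment already excludes blocked cells): a1→a2: 1; a2→e5: 15; product = 15.
That gives 15 routes.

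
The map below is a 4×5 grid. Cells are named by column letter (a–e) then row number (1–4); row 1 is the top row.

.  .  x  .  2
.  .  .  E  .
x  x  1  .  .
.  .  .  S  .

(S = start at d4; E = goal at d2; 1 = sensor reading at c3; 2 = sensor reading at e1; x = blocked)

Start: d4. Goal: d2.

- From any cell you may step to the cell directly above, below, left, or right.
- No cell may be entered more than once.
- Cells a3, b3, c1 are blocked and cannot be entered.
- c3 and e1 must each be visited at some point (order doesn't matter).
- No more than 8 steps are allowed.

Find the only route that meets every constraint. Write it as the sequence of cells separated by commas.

d4, c4, c3, d3, e3, e2, e1, d1, d2

The 8-move cap with required stops at c3, e1 leaves no slack for detours.
Route from d4: left 1 to c4, up 1 to c3, right 2 to e3, up 2 to e1, left 1 to d1, down 1 to d2 — 8 moves in all.
Check: all required cells visited; 8 ≤ 8 moves.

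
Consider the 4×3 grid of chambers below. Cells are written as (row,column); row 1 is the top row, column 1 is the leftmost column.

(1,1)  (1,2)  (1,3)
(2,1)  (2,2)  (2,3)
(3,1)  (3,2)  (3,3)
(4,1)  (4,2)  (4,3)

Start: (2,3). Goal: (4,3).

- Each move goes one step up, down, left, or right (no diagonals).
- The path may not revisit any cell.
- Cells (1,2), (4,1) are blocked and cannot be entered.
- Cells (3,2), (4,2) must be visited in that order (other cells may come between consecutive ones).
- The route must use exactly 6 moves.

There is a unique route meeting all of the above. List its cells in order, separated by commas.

(2,3), (2,2), (2,1), (3,1), (3,2), (4,2), (4,3)

The waypoints must appear in the order (3,2), (4,2), with no cell reused.
Route from (2,3): left 2 to (2,1), down 1 to (3,1), right 1 to (3,2), down 1 to (4,2), right 1 to (4,3) — 6 moves in all.
Check: order respected ((3,2) at step 4, (4,2) at step 5); 6 moves as required.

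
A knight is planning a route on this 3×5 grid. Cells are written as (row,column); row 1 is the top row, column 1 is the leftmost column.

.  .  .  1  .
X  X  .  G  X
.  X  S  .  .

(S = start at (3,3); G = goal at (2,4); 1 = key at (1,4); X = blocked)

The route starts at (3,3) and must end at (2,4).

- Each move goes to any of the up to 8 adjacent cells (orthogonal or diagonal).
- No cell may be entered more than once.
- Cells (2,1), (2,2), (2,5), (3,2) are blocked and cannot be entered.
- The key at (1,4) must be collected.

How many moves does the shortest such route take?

Any route passes through (1,4) somewhere between (3,3) and (2,4). Summing Chebyshev distances along the two legs ((3,3) → (1,4) → (2,4)) gives a lower bound of 2 + 1 = 3 moves.
A route of 3 moves achieves this: (3,3) → (2,3) → (1,4) → (2,4).
Since 3 matches the lower bound, it is optimal.

3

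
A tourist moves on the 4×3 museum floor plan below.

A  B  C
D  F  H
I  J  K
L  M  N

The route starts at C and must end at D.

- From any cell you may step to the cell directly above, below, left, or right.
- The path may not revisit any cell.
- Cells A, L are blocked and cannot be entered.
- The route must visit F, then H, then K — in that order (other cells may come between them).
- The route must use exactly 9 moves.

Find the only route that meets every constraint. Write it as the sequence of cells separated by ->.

The waypoints must appear in the order F, H, K, with no cell reused.
Route from C: left to B, down to F, right to H, 2× down (reaching N), left to M, up to J, left to I, up to D — 9 moves in all.
Check: order respected (F at step 2, H at step 3, K at step 4); 9 moves as required.

C -> B -> F -> H -> K -> N -> M -> J -> I -> D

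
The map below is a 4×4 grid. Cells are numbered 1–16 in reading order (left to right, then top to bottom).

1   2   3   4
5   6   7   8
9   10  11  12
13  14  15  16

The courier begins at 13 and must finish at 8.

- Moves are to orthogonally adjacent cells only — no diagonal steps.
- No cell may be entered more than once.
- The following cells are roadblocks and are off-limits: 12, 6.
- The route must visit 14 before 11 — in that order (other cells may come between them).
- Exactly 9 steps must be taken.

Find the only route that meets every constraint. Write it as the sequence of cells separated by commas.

The waypoints must appear in the order 14, 11, with no cell reused.
Route from 13: up 1 to 9, right 1 to 10, down 1 to 14, right 1 to 15, up 3 to 3, right 1 to 4, down 1 to 8 — 9 moves in all.
Check: order respected (14 at step 3, 11 at step 5); 9 moves as required.

13, 9, 10, 14, 15, 11, 7, 3, 4, 8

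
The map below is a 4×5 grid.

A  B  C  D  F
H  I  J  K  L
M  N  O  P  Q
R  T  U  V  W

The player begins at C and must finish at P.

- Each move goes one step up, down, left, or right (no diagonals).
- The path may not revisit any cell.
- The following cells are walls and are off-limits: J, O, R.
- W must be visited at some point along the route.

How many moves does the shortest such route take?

7

Any route passes through W somewhere between C and P. Summing Manhattan distances along the two legs (C → W → P) gives a lower bound of 5 + 2 = 7 moves.
A route of 7 moves achieves this: C → D → K → L → Q → W → V → P.
Since 7 matches the lower bound, it is optimal.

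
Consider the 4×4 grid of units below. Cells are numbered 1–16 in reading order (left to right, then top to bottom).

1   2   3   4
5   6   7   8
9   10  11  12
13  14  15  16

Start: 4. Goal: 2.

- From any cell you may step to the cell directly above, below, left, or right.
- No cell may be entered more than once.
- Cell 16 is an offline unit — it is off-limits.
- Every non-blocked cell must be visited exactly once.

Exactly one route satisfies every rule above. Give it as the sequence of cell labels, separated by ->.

4 -> 3 -> 7 -> 8 -> 12 -> 11 -> 15 -> 14 -> 13 -> 9 -> 10 -> 6 -> 5 -> 1 -> 2

Need to visit all 15 open cells exactly once, starting at 4 and ending at 2.
Route from 4: left 1 to 3, down 1 to 7, right 1 to 8, down 1 to 12, left 1 to 11, down 1 to 15, left 2 to 13, up 1 to 9, right 1 to 10, up 1 to 6, left 1 to 5, up 1 to 1, right 1 to 2 — 14 moves in all.
Check: all 15 open cells covered.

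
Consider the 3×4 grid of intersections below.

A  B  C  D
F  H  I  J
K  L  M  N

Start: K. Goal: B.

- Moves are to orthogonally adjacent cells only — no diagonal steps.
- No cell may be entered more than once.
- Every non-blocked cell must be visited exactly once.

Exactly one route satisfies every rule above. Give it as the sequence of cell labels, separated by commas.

K, L, M, N, J, D, C, I, H, F, A, B

Need to visit all 12 open cells exactly once, starting at K and ending at B.
Route from K: 3× right (reaching N), 2× up (reaching D), left to C, down to I, 2× left (reaching F), up to A, right to B — 11 moves in all.
Check: all 12 open cells covered.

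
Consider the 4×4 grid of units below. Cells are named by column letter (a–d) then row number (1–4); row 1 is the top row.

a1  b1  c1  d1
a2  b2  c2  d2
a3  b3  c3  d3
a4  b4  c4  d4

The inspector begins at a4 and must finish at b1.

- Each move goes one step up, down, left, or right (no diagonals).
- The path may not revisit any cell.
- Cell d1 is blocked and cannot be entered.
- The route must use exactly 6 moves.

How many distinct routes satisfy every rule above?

14

Need simple routes of exactly 6 moves from a4 to b1 (Manhattan distance 4, so 1 moves are spent on a detour and 1 undoing it).
Branch systematically from the start, pruning whenever the remaining move budget drops below the Manhattan distance to b1 or differs from it in parity. Grouping the completions by first move — via a3: 5; via b4: 9 — and summing: 5 + 9 = 14.
That gives 14 routes.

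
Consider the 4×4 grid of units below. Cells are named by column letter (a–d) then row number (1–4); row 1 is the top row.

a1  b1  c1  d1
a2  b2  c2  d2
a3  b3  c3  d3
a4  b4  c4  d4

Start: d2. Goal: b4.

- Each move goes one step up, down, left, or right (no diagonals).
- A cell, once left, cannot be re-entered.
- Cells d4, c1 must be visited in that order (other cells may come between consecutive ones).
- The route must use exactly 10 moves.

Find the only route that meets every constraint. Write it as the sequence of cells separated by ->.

The waypoints must appear in the order d4, c1, with no cell reused.
Route from d2: down 2 to d4, left 1 to c4, up 3 to c1, left 1 to b1, down 3 to b4 — 10 moves in all.
Check: order respected (d4 at step 2, c1 at step 6); 10 moves as required.

d2 -> d3 -> d4 -> c4 -> c3 -> c2 -> c1 -> b1 -> b2 -> b3 -> b4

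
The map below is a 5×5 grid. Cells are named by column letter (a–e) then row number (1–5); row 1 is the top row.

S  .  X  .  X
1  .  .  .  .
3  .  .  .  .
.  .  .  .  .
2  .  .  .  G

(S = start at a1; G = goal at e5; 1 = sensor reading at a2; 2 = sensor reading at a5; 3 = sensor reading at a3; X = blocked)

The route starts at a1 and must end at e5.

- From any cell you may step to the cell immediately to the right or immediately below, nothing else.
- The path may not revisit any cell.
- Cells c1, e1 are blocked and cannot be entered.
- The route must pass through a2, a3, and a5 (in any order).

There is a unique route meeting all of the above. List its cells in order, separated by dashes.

a1 - a2 - a3 - a4 - a5 - b5 - c5 - d5 - e5

Moves only go right or down, so the column and row indices never decrease.
Route from a1: 4× down (reaching a5), 4× right (reaching e5) — 8 moves in all.
Check: all required cells visited.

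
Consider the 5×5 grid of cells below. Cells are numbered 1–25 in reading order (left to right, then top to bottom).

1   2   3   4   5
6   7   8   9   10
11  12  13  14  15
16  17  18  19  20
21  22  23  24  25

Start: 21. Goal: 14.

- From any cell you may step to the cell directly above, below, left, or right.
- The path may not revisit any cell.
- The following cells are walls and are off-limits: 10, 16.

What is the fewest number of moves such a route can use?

5

The Manhattan distance from 21 to 14 is |5−3| + |1−4| = 5, so at least 5 moves are needed.
A route of 5 moves achieves this: 21 → 22 → 17 → 12 → 13 → 14.
Since 5 matches the lower bound, it is optimal.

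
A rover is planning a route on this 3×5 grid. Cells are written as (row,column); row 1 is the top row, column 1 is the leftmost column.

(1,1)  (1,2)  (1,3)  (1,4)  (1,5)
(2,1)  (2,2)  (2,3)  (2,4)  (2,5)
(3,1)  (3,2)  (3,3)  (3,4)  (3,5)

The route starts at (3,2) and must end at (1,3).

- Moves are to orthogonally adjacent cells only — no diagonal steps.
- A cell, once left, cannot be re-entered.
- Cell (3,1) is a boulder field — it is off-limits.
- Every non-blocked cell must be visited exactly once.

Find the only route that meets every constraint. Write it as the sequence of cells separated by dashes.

Need to visit all 14 open cells exactly once, starting at (3,2) and ending at (1,3).
Cell (2,1) has only two open neighbours ((1,1) and (2,2)), so the path must pass straight through it: one of those is the cell it's entered from and the other is where it exits.
Route from (3,2): 3× right (reaching (3,5)), 2× up (reaching (1,5)), left to (1,4), down to (2,4), 3× left (reaching (2,1)), up to (1,1), 2× right (reaching (1,3)) — 13 moves in all.
Check: all 14 open cells covered.

(3,2) - (3,3) - (3,4) - (3,5) - (2,5) - (1,5) - (1,4) - (2,4) - (2,3) - (2,2) - (2,1) - (1,1) - (1,2) - (1,3)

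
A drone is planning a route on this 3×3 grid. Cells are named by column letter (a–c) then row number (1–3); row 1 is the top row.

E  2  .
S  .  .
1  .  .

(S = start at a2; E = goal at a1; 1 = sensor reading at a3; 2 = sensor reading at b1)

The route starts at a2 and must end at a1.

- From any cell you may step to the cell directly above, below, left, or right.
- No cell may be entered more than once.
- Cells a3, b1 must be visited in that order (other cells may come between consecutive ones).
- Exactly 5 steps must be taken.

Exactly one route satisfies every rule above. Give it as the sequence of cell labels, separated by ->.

a2 -> a3 -> b3 -> b2 -> b1 -> a1

The waypoints must appear in the order a3, b1, with no cell reused.
Route from a2: down 1 to a3, right 1 to b3, up 2 to b1, left 1 to a1 — 5 moves in all.
Check: order respected (1 at step 1, 2 at step 4); 5 moves as required.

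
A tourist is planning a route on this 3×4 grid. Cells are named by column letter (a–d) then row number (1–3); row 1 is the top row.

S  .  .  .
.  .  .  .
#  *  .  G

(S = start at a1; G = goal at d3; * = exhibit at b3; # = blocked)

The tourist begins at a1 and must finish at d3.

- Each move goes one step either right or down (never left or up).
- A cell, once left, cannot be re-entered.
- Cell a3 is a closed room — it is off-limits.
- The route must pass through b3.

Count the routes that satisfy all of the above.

2

A right/down-only route from a1 to d3 makes exactly 2 down-moves and 3 right-moves in some order.
With no other constraints that would be C(5,2) = 10 routes.
Split at b3 and multiply the segment counts (each segment already excludes blocked cells): a1→b3: 2; b3→d3: 1; product = 2.
That gives 2 routes.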